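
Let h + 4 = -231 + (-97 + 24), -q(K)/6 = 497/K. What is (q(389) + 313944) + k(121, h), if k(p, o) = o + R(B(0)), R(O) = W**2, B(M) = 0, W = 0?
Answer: 122001422/389 ≈ 3.1363e+5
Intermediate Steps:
q(K) = -2982/K
R(O) = 0 (R(O) = 0**2 = 0)
h = -308 (h = -4 + (-231 + (-97 + 24)) = -4 + (-231 - 73) = -4 - 304 = -308)
k(p, o) = o (k(p, o) = o + 0 = o)
(q(389) + 313944) + k(121, h) = (-2982/389 + 313944) - 308 = 122121234/389 - 308 = 122001422/389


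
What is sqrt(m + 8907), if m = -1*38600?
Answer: I*sqrt(29693) ≈ 172.32*I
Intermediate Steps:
m = -38600
sqrt(m + 8907) = sqrt(-38600 + 8907) = sqrt(-29693) = I*sqrt(29693)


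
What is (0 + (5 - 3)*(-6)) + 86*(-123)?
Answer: -10590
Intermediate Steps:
(0 + (5 - 3)*(-6)) + 86*(-123) = (0 + 2*(-6)) - 10578 = (0 - 12) - 10578 = -12 - 10578 = -10590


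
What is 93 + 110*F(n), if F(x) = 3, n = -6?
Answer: 423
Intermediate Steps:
93 + 110*F(n) = 93 + 110*3 = 93 + 330 = 423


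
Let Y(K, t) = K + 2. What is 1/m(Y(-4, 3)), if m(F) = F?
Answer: -1/2 ≈ -0.50000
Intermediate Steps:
Y(K, t) = 2 + K
1/m(Y(-4, 3)) = 1/(2 - 4) = 1/(-2) = -1/2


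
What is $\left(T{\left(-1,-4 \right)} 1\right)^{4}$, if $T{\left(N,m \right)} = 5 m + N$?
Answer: $194481$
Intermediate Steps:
$T{\left(N,m \right)} = N + 5 m$
$\left(T{\left(-1,-4 \right)} 1\right)^{4} = \left(\left(-1 + 5 \left(-4\right)\right) 1\right)^{4} = \left(\left(-1 - 20\right) 1\right)^{4} = \left(\left(-21\right) 1\right)^{4} = \left(-21\right)^{4} = 194481$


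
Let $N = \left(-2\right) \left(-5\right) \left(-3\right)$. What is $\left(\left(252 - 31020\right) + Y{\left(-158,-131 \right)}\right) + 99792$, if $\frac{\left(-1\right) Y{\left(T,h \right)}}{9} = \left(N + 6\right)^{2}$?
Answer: $63840$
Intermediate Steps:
$N = -30$ ($N = 10 \left(-3\right) = -30$)
$Y{\left(T,h \right)} = -5184$ ($Y{\left(T,h \right)} = - 9 \left(-30 + 6\right)^{2} = - 9 \left(-24\right)^{2} = \left(-9\right) 576 = -5184$)
$\left(\left(252 - 31020\right) + Y{\left(-158,-131 \right)}\right) + 99792 = \left(\left(252 - 31020\right) - 5184\right) + 99792 = \left(-30768 - 5184\right) + 99792 = -35952 + 99792 = 63840$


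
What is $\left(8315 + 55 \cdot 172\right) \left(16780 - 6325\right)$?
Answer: $185837625$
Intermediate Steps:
$\left(8315 + 55 \cdot 172\right) \left(16780 - 6325\right) = \left(8315 + 9460\right) 10455 = 17775 \cdot 10455 = 185837625$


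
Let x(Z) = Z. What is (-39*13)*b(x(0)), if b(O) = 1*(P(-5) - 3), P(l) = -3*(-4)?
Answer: -4563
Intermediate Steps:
P(l) = 12
b(O) = 9 (b(O) = 1*(12 - 3) = 1*9 = 9)
(-39*13)*b(x(0)) = -39*13*9 = -507*9 = -4563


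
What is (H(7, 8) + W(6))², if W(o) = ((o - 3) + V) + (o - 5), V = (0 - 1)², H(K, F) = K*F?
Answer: 3721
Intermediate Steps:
H(K, F) = F*K
V = 1 (V = (-1)² = 1)
W(o) = -7 + 2*o (W(o) = ((o - 3) + 1) + (o - 5) = ((-3 + o) + 1) + (-5 + o) = (-2 + o) + (-5 + o) = -7 + 2*o)
(H(7, 8) + W(6))² = (8*7 + (-7 + 2*6))² = (56 + (-7 + 12))² = (56 + 5)² = 61² = 3721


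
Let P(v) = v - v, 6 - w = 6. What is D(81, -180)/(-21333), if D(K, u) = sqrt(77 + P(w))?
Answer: -sqrt(77)/21333 ≈ -0.00041133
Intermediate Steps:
w = 0 (w = 6 - 1*6 = 6 - 6 = 0)
P(v) = 0
D(K, u) = sqrt(77) (D(K, u) = sqrt(77 + 0) = sqrt(77))
D(81, -180)/(-21333) = sqrt(77)/(-21333) = sqrt(77)*(-1/21333) = -sqrt(77)/21333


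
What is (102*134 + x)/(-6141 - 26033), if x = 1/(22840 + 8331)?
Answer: -426045229/1002895754 ≈ -0.42482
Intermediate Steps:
x = 1/31171 ≈ 3.2081e-5
(102*134 + x)/(-6141 - 26033) = (102*134 + 1/31171)/(-6141 - 26033) = (13668 + 1/31171)/(-32174) = (426045229/31171)*(-1/32174) = -426045229/1002895754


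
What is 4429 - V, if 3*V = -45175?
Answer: 58462/3 ≈ 19487.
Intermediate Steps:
V = -45175/3 (V = (1/3)*(-45175) = -45175/3 ≈ -15058.)
4429 - V = 4429 - 1*(-45175/3) = 4429 + 45175/3 = 58462/3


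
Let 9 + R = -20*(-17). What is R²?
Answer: 109561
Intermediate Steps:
R = 331 (R = -9 - 20*(-17) = -9 + 340 = 331)
R² = 331² = 109561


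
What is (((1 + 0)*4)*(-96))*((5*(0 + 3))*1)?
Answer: -5760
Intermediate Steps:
(((1 + 0)*4)*(-96))*((5*(0 + 3))*1) = ((1*4)*(-96))*((5*3)*1) = (4*(-96))*(15*1) = -384*15 = -5760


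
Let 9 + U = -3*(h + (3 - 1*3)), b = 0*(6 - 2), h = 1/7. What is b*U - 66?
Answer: -66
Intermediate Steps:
h = ⅐ ≈ 0.14286
b = 0 (b = 0*4 = 0)
U = -66/7 (U = -9 - 3*(⅐ + (3 - 1*3)) = -9 - 3*(⅐ + (3 - 3)) = -9 - 3*(⅐ + 0) = -9 - 3*⅐ = -9 - 3/7 = -66/7 ≈ -9.4286)
b*U - 66 = 0*(-66/7) - 66 = 0 - 66 = -66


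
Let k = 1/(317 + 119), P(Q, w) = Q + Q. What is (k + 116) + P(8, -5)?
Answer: 57553/436 ≈ 132.00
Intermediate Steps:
P(Q, w) = 2*Q
k = 1/436 ≈ 0.0022936
(k + 116) + P(8, -5) = (1/436 + 116) + 2*8 = 50577/436 + 16 = 57553/436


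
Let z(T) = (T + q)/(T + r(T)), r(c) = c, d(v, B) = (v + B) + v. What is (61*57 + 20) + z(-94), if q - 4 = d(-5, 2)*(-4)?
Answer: 328747/94 ≈ 3497.3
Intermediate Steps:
d(v, B) = B + 2*v (d(v, B) = (B + v) + v = B + 2*v)
q = 36 (q = 4 + (2 + 2*(-5))*(-4) = 4 + (2 - 10)*(-4) = 4 - 8*(-4) = 4 + 32 = 36)
z(T) = (36 + T)/(2*T) (z(T) = (T + 36)/(T + T) = (36 + T)/((2*T)) = (36 + T)*(1/(2*T)) = (36 + T)/(2*T))
(61*57 + 20) + z(-94) = (61*57 + 20) + (½)*(36 - 94)/(-94) = (3477 + 20) + (½)*(-1/94)*(-58) = 3497 + 29/94 = 328747/94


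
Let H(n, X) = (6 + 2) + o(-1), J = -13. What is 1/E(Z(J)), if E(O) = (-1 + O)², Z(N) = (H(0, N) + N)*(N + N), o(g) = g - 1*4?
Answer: 1/67081 ≈ 1.4907e-5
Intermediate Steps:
o(g) = -4 + g (o(g) = g - 4 = -4 + g)
H(n, X) = 3 (H(n, X) = (6 + 2) + (-4 - 1) = 8 - 5 = 3)
Z(N) = 2*N*(3 + N) (Z(N) = (3 + N)*(N + N) = (3 + N)*(2*N) = 2*N*(3 + N))
1/E(Z(J)) = 1/((-1 + 2*(-13)*(3 - 13))²) = 1/((-1 + 2*(-13)*(-10))²) = 1/((-1 + 260)²) = 1/(259²) = 1/67081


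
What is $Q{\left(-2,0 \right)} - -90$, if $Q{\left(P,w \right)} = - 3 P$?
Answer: $96$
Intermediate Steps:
$Q{\left(-2,0 \right)} - -90 = \left(-3\right) \left(-2\right) - -90 = 6 + 90 = 96$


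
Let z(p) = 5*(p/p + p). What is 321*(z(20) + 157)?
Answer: 84102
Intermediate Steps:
z(p) = 5 + 5*p (z(p) = 5*(1 + p) = 5 + 5*p)
321*(z(20) + 157) = 321*((5 + 5*20) + 157) = 321*((5 + 100) + 157) = 321*(105 + 157) = 321*262 = 84102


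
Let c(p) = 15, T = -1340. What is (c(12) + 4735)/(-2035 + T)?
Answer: -38/27 ≈ -1.4074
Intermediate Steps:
(c(12) + 4735)/(-2035 + T) = (15 + 4735)/(-2035 - 1340) = 4750/(-3375) = 4750*(-1/3375) = -38/27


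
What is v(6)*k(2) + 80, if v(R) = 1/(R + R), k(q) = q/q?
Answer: 961/12 ≈ 80.083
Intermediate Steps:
k(q) = 1
v(R) = 1/(2*R)
v(6)*k(2) + 80 = ((½)/6)*1 + 80 = ((½)*(⅙))*1 + 80 = (1/12)*1 + 80 = 1/12 + 80 = 961/12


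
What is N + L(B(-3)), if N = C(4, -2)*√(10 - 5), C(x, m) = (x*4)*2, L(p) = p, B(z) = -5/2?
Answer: -5/2 + 32*√5 ≈ 69.054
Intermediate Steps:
B(z) = -5/2 (B(z) = -5*½ = -5/2)
C(x, m) = 8*x (C(x, m) = (4*x)*2 = 8*x)
N = 32*√5 (N = (8*4)*√(10 - 5) = 32*√5 ≈ 71.554)
N + L(B(-3)) = 32*√5 - 5/2 = -5/2 + 32*√5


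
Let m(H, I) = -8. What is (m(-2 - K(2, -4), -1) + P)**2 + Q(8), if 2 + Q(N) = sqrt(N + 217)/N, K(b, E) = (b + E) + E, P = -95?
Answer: 84871/8 ≈ 10609.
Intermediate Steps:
K(b, E) = b + 2*E (K(b, E) = (E + b) + E = b + 2*E)
Q(N) = -2 + sqrt(217 + N)/N (Q(N) = -2 + sqrt(N + 217)/N = -2 + sqrt(217 + N)/N)
(m(-2 - K(2, -4), -1) + P)**2 + Q(8) = (-8 - 95)**2 + (-2 + sqrt(217 + 8)/8) = (-103)**2 + (-2 + sqrt(225)/8) = 10609 + (-2 + (1/8)*15) = 10609 + (-2 + 15/8) = 10609 - 1/8 = 84871/8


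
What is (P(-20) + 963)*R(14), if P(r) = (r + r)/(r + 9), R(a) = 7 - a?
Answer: -74431/11 ≈ -6766.5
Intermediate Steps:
P(r) = 2*r/(9 + r) (P(r) = (2*r)/(9 + r) = 2*r/(9 + r))
(P(-20) + 963)*R(14) = (2*(-20)/(9 - 20) + 963)*(7 - 1*14) = (2*(-20)/(-11) + 963)*(7 - 14) = (2*(-20)*(-1/11) + 963)*(-7) = (40/11 + 963)*(-7) = (10633/11)*(-7) = -74431/11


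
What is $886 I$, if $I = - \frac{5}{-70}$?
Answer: $\frac{443}{7} \approx 63.286$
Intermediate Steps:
$I = \frac{1}{14}$ ($I = \left(-5\right) \left(- \frac{1}{70}\right) = \frac{1}{14} \approx 0.071429$)
$886 I = 886 \cdot \frac{1}{14} = \frac{443}{7}$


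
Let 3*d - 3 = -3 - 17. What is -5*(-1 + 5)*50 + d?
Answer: -3017/3 ≈ -1005.7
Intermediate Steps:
d = -17/3 (d = 1 + (-3 - 17)/3 = 1 + (⅓)*(-20) = 1 - 20/3 = -17/3 ≈ -5.6667)
-5*(-1 + 5)*50 + d = -5*(-1 + 5)*50 - 17/3 = -5*4*50 - 17/3 = -20*50 - 17/3 = -1000 - 17/3 = -3017/3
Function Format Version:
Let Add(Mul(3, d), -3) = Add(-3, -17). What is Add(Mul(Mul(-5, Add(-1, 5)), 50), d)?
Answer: Rational(-3017, 3) ≈ -1005.7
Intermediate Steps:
d = Rational(-17, 3) (d = Add(1, Mul(Rational(1, 3), Add(-3, -17))) = Add(1, Mul(Rational(1, 3), -20)) = Add(1, Rational(-20, 3)) = Rational(-17, 3) ≈ -5.6667)
Add(Mul(Mul(-5, Add(-1, 5)), 50), d) = Add(Mul(Mul(-5, Add(-1, 5)), 50), Rational(-17, 3)) = Add(Mul(Mul(-5, 4), 50), Rational(-17, 3)) = Add(Mul(-20, 50), Rational(-17, 3)) = Add(-1000, Rational(-17, 3)) = Rational(-3017, 3)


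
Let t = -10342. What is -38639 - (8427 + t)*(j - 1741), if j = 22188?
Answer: 39117366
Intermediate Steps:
-38639 - (8427 + t)*(j - 1741) = -38639 - (8427 - 10342)*(22188 - 1741) = -38639 - (-1915)*20447 = -38639 - 1*(-39156005) = -38639 + 39156005 = 39117366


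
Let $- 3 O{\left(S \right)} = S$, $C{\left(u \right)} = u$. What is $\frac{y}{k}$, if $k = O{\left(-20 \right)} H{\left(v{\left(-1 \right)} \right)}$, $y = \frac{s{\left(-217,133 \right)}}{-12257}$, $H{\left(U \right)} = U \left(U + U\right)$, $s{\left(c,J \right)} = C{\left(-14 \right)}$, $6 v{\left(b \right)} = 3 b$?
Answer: $\frac{3}{8755} \approx 0.00034266$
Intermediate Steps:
$v{\left(b \right)} = \frac{b}{2}$ ($v{\left(b \right)} = \frac{3 b}{6} = \frac{b}{2}$)
$s{\left(c,J \right)} = -14$
$H{\left(U \right)} = 2 U^{2}$ ($H{\left(U \right)} = U 2 U = 2 U^{2}$)
$O{\left(S \right)} = - \frac{S}{3}$
$y = \frac{2}{1751}$ ($y = - \frac{14}{-12257} = \left(-14\right) \left(- \frac{1}{12257}\right) = \frac{2}{1751} \approx 0.0011422$)
$k = \frac{10}{3}$ ($k = \left(- \frac{1}{3}\right) \left(-20\right) 2 \left(\frac{1}{2} \left(-1\right)\right)^{2} = \frac{20 \cdot 2 \left(- \frac{1}{2}\right)^{2}}{3} = \frac{20 \cdot 2 \cdot \frac{1}{4}}{3} = \frac{20}{3} \cdot \frac{1}{2} = \frac{10}{3} \approx 3.3333$)
$\frac{y}{k} = \frac{2}{1751 \cdot \frac{10}{3}} = \frac{2}{1751} \cdot \frac{3}{10} = \frac{3}{8755}$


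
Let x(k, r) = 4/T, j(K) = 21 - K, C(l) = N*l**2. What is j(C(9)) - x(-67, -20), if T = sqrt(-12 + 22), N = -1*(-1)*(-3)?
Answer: 264 - 2*sqrt(10)/5 ≈ 262.73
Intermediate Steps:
N = -3 (N = 1*(-3) = -3)
T = sqrt(10) ≈ 3.1623
C(l) = -3*l**2
x(k, r) = 2*sqrt(10)/5 (x(k, r) = 4/(sqrt(10)) = 4*(sqrt(10)/10) = 2*sqrt(10)/5)
j(C(9)) - x(-67, -20) = (21 - (-3)*9**2) - 2*sqrt(10)/5 = (21 - (-3)*81) - 2*sqrt(10)/5 = (21 - 1*(-243)) - 2*sqrt(10)/5 = (21 + 243) - 2*sqrt(10)/5 = 264 - 2*sqrt(10)/5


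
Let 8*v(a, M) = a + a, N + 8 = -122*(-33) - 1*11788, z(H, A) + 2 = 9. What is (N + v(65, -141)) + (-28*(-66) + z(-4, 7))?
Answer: -23595/4 ≈ -5898.8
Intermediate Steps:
z(H, A) = 7 (z(H, A) = -2 + 9 = 7)
N = -7770 (N = -8 + (-122*(-33) - 1*11788) = -8 + (4026 - 11788) = -8 - 7762 = -7770)
v(a, M) = a/4 (v(a, M) = (a + a)/8 = (2*a)/8 = a/4)
(N + v(65, -141)) + (-28*(-66) + z(-4, 7)) = (-7770 + (¼)*65) + (-28*(-66) + 7) = (-7770 + 65/4) + (1848 + 7) = -31015/4 + 1855 = -23595/4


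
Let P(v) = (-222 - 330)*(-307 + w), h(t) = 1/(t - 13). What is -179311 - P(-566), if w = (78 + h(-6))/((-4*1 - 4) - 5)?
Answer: -86964937/247 ≈ -3.5209e+5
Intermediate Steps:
h(t) = 1/(-13 + t)
w = -1481/247 (w = (78 + 1/(-13 - 6))/((-4*1 - 4) - 5) = (78 + 1/(-19))/((-4 - 4) - 5) = (78 - 1/19)/(-8 - 5) = (1481/19)/(-13) = (1481/19)*(-1/13) = -1481/247 ≈ -5.9959)
P(v) = 42675120/247 (P(v) = (-222 - 330)*(-307 - 1481/247) = -552*(-77310/247) = 42675120/247)
-179311 - P(-566) = -179311 - 1*42675120/247 = -179311 - 42675120/247 = -86964937/247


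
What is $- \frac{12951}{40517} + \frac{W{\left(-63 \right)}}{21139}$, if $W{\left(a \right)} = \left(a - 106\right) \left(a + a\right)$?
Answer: $\frac{588997809}{856488863} \approx 0.68769$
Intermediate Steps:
$W{\left(a \right)} = 2 a \left(-106 + a\right)$ ($W{\left(a \right)} = \left(-106 + a\right) 2 a = 2 a \left(-106 + a\right)$)
$- \frac{12951}{40517} + \frac{W{\left(-63 \right)}}{21139} = - \frac{12951}{40517} + \frac{2 \left(-63\right) \left(-106 - 63\right)}{21139} = \left(-12951\right) \frac{1}{40517} + 2 \left(-63\right) \left(-169\right) \frac{1}{21139} = - \frac{12951}{40517} + 21294 \cdot \frac{1}{21139} = - \frac{12951}{40517} + \frac{21294}{21139} = \frac{588997809}{856488863}$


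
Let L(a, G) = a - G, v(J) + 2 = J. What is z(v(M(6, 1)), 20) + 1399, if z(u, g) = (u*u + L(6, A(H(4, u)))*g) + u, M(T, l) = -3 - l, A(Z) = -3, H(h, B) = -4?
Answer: 1609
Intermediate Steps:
v(J) = -2 + J
z(u, g) = u + u² + 9*g (z(u, g) = (u*u + (6 - 1*(-3))*g) + u = (u² + (6 + 3)*g) + u = (u² + 9*g) + u = u + u² + 9*g)
z(v(M(6, 1)), 20) + 1399 = ((-2 + (-3 - 1*1)) + (-2 + (-3 - 1*1))² + 9*20) + 1399 = ((-2 + (-3 - 1)) + (-2 + (-3 - 1))² + 180) + 1399 = ((-2 - 4) + (-2 - 4)² + 180) + 1399 = (-6 + (-6)² + 180) + 1399 = (-6 + 36 + 180) + 1399 = 210 + 1399 = 1609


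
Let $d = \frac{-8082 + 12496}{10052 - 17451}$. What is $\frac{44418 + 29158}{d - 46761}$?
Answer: $- \frac{544388824}{345989053} \approx -1.5734$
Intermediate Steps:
$d = - \frac{4414}{7399}$ ($d = \frac{4414}{-7399} = 4414 \left(- \frac{1}{7399}\right) = - \frac{4414}{7399} \approx -0.59657$)
$\frac{44418 + 29158}{d - 46761} = \frac{44418 + 29158}{- \frac{4414}{7399} - 46761} = \frac{73576}{- \frac{345989053}{7399}} = 73576 \left(- \frac{7399}{345989053}\right) = - \frac{544388824}{345989053}$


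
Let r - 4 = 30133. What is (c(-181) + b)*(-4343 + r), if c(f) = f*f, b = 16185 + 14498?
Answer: 1636474536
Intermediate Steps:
r = 30137 (r = 4 + 30133 = 30137)
b = 30683
c(f) = f**2
(c(-181) + b)*(-4343 + r) = ((-181)**2 + 30683)*(-4343 + 30137) = (32761 + 30683)*25794 = 63444*25794 = 1636474536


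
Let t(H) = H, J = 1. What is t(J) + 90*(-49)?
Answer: -4409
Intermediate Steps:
t(J) + 90*(-49) = 1 + 90*(-49) = 1 - 4410 = -4409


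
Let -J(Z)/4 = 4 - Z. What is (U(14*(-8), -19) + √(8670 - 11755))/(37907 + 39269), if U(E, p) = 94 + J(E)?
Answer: -185/38588 + I*√3085/77176 ≈ -0.0047942 + 0.00071969*I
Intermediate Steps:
J(Z) = -16 + 4*Z (J(Z) = -4*(4 - Z) = -16 + 4*Z)
U(E, p) = 78 + 4*E (U(E, p) = 94 + (-16 + 4*E) = 78 + 4*E)
(U(14*(-8), -19) + √(8670 - 11755))/(37907 + 39269) = ((78 + 4*(14*(-8))) + √(8670 - 11755))/(37907 + 39269) = ((78 + 4*(-112)) + √(-3085))/77176 = ((78 - 448) + I*√3085)*(1/77176) = (-370 + I*√3085)*(1/77176) = -185/38588 + I*√3085/77176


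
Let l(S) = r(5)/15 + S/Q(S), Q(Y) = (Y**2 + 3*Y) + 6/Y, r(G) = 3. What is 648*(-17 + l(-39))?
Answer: -99502668/9125 ≈ -10904.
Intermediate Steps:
Q(Y) = Y**2 + 3*Y + 6/Y
l(S) = 1/5 + S**2/(6 + S**2*(3 + S)) (l(S) = 3/15 + S/(((6 + S**2*(3 + S))/S)) = 3*(1/15) + S*(S/(6 + S**2*(3 + S))) = 1/5 + S**2/(6 + S**2*(3 + S)))
648*(-17 + l(-39)) = 648*(-17 + (6 + (-39)**3 + 8*(-39)**2)/(5*(6 + (-39)**3 + 3*(-39)**2))) = 648*(-17 + (6 - 59319 + 8*1521)/(5*(6 - 59319 + 3*1521))) = 648*(-17 + (6 - 59319 + 12168)/(5*(6 - 59319 + 4563))) = 648*(-17 + (1/5)*(-47145)/(-54750)) = 648*(-17 + (1/5)*(-1/54750)*(-47145)) = 648*(-17 + 3143/18250) = 648*(-307107/18250) = -99502668/9125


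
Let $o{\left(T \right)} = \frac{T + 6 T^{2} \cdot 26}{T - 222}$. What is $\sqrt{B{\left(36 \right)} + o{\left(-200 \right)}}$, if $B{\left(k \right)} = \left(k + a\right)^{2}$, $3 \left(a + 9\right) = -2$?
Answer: $\frac{i \sqrt{5646834539}}{633} \approx 118.71 i$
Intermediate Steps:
$a = - \frac{29}{3}$ ($a = -9 + \frac{1}{3} \left(-2\right) = -9 - \frac{2}{3} = - \frac{29}{3} \approx -9.6667$)
$B{\left(k \right)} = \left(- \frac{29}{3} + k\right)^{2}$ ($B{\left(k \right)} = \left(k - \frac{29}{3}\right)^{2} = \left(- \frac{29}{3} + k\right)^{2}$)
$o{\left(T \right)} = \frac{T + 156 T^{2}}{-222 + T}$
$\sqrt{B{\left(36 \right)} + o{\left(-200 \right)}} = \sqrt{\frac{\left(-29 + 3 \cdot 36\right)^{2}}{9} - \frac{200 \left(1 + 156 \left(-200\right)\right)}{-222 - 200}} = \sqrt{\frac{\left(-29 + 108\right)^{2}}{9} - \frac{200 \left(1 - 31200\right)}{-422}} = \sqrt{\frac{79^{2}}{9} - \left(- \frac{100}{211}\right) \left(-31199\right)} = \sqrt{\frac{1}{9} \cdot 6241 - \frac{3119900}{211}} = \sqrt{\frac{6241}{9} - \frac{3119900}{211}} = \sqrt{- \frac{26762249}{1899}} = \frac{i \sqrt{5646834539}}{633}$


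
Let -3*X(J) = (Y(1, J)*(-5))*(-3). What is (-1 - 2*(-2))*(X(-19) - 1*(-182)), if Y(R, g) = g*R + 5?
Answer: 756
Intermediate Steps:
Y(R, g) = 5 + R*g (Y(R, g) = R*g + 5 = 5 + R*g)
X(J) = -25 - 5*J (X(J) = -(5 + 1*J)*(-5)*(-3)/3 = -(5 + J)*(-5)*(-3)/3 = -(-25 - 5*J)*(-3)/3 = -(75 + 15*J)/3 = -25 - 5*J)
(-1 - 2*(-2))*(X(-19) - 1*(-182)) = (-1 - 2*(-2))*((-25 - 5*(-19)) - 1*(-182)) = (-1 + 4)*((-25 + 95) + 182) = 3*(70 + 182) = 3*252 = 756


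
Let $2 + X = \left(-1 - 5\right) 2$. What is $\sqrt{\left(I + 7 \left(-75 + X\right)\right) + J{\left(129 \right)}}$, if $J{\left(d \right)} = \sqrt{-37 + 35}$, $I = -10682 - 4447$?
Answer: $\sqrt{-15752 + i \sqrt{2}} \approx 0.0056 + 125.51 i$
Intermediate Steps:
$X = -14$ ($X = -2 + \left(-1 - 5\right) 2 = -2 - 12 = -14$)
$I = -15129$ ($I = -10682 - 4447 = -15129$)
$J{\left(d \right)} = i \sqrt{2}$ ($J{\left(d \right)} = \sqrt{-2} = i \sqrt{2}$)
$\sqrt{\left(I + 7 \left(-75 + X\right)\right) + J{\left(129 \right)}} = \sqrt{\left(-15129 + 7 \left(-75 - 14\right)\right) + i \sqrt{2}} = \sqrt{\left(-15129 + 7 \left(-89\right)\right) + i \sqrt{2}} = \sqrt{\left(-15129 - 623\right) + i \sqrt{2}} = \sqrt{-15752 + i \sqrt{2}}$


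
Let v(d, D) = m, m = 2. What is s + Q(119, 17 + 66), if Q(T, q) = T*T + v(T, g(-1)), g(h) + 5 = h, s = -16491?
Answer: -2328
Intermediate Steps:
g(h) = -5 + h
v(d, D) = 2
Q(T, q) = 2 + T² (Q(T, q) = T*T + 2 = T² + 2 = 2 + T²)
s + Q(119, 17 + 66) = -16491 + (2 + 119²) = -16491 + (2 + 14161) = -16491 + 14163 = -2328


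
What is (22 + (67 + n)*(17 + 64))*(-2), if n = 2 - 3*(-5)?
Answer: -13652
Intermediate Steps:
n = 17 (n = 2 + 15 = 17)
(22 + (67 + n)*(17 + 64))*(-2) = (22 + (67 + 17)*(17 + 64))*(-2) = (22 + 84*81)*(-2) = (22 + 6804)*(-2) = 6826*(-2) = -13652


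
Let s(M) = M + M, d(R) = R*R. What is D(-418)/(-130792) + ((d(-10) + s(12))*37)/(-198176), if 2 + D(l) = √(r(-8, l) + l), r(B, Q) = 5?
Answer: -18739917/809994856 - I*√413/130792 ≈ -0.023136 - 0.00015538*I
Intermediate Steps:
d(R) = R²
D(l) = -2 + √(5 + l)
s(M) = 2*M
D(-418)/(-130792) + ((d(-10) + s(12))*37)/(-198176) = (-2 + √(5 - 418))/(-130792) + (((-10)² + 2*12)*37)/(-198176) = (-2 + √(-413))*(-1/130792) + ((100 + 24)*37)*(-1/198176) = (-2 + I*√413)*(-1/130792) + (124*37)*(-1/198176) = (1/65396 - I*√413/130792) + 4588*(-1/198176) = (1/65396 - I*√413/130792) - 1147/49544 = -18739917/809994856 - I*√413/130792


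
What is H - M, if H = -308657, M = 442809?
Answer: -751466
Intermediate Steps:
H - M = -308657 - 1*442809 = -308657 - 442809 = -751466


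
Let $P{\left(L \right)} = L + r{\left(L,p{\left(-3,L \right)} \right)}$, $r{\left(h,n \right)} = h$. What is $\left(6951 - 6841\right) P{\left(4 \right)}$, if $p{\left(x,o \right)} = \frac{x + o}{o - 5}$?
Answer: $880$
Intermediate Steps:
$p{\left(x,o \right)} = \frac{o + x}{-5 + o}$
$P{\left(L \right)} = 2 L$ ($P{\left(L \right)} = L + L = 2 L$)
$\left(6951 - 6841\right) P{\left(4 \right)} = \left(6951 - 6841\right) 2 \cdot 4 = \left(6951 - 6841\right) 8 = 110 \cdot 8 = 880$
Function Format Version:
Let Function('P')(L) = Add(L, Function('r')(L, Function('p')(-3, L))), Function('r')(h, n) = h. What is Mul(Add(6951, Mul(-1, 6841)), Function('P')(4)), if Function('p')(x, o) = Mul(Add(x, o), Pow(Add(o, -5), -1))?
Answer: 880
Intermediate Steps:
Function('p')(x, o) = Mul(Pow(Add(-5, o), -1), Add(o, x)) (Function('p')(x, o) = Mul(Add(o, x), Pow(Add(-5, o), -1)) = Mul(Pow(Add(-5, o), -1), Add(o, x)))
Function('P')(L) = Mul(2, L) (Function('P')(L) = Add(L, L) = Mul(2, L))
Mul(Add(6951, Mul(-1, 6841)), Function('P')(4)) = Mul(Add(6951, Mul(-1, 6841)), Mul(2, 4)) = Mul(Add(6951, -6841), 8) = Mul(110, 8) = 880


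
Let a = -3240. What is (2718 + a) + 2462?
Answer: 1940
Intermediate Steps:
(2718 + a) + 2462 = (2718 - 3240) + 2462 = -522 + 2462 = 1940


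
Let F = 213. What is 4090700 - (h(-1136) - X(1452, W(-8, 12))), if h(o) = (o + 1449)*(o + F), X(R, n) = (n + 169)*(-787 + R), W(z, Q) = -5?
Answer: 4488659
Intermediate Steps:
X(R, n) = (-787 + R)*(169 + n) (X(R, n) = (169 + n)*(-787 + R) = (-787 + R)*(169 + n))
h(o) = (213 + o)*(1449 + o) (h(o) = (o + 1449)*(o + 213) = (1449 + o)*(213 + o) = (213 + o)*(1449 + o))
4090700 - (h(-1136) - X(1452, W(-8, 12))) = 4090700 - ((308637 + (-1136)**2 + 1662*(-1136)) - (-133003 - 787*(-5) + 169*1452 + 1452*(-5))) = 4090700 - ((308637 + 1290496 - 1888032) - (-133003 + 3935 + 245388 - 7260)) = 4090700 - (-288899 - 1*109060) = 4090700 - (-288899 - 109060) = 4090700 - 1*(-397959) = 4090700 + 397959 = 4488659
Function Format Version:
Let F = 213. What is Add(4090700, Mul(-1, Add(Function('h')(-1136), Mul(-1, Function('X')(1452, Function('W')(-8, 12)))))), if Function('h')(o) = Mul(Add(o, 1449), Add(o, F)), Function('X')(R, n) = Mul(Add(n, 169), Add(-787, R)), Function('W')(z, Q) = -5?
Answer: 4488659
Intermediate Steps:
Function('X')(R, n) = Mul(Add(-787, R), Add(169, n)) (Function('X')(R, n) = Mul(Add(169, n), Add(-787, R)) = Mul(Add(-787, R), Add(169, n)))
Function('h')(o) = Mul(Add(213, o), Add(1449, o)) (Function('h')(o) = Mul(Add(o, 1449), Add(o, 213)) = Mul(Add(1449, o), Add(213, o)) = Mul(Add(213, o), Add(1449, o)))
Add(4090700, Mul(-1, Add(Function('h')(-1136), Mul(-1, Function('X')(1452, Function('W')(-8, 12)))))) = Add(4090700, Mul(-1, Add(Add(308637, Pow(-1136, 2), Mul(1662, -1136)), Mul(-1, Add(-133003, Mul(-787, -5), Mul(169, 1452), Mul(1452, -5)))))) = Add(4090700, Mul(-1, Add(Add(308637, 1290496, -1888032), Mul(-1, Add(-133003, 3935, 245388, -7260))))) = Add(4090700, Mul(-1, Add(-288899, Mul(-1, 109060)))) = Add(4090700, Mul(-1, Add(-288899, -109060))) = Add(4090700, Mul(-1, -397959)) = Add(4090700, 397959) = 4488659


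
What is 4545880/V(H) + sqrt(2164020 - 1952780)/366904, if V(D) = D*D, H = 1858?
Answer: 1136470/863041 + sqrt(52810)/183452 ≈ 1.3181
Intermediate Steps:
V(D) = D**2
4545880/V(H) + sqrt(2164020 - 1952780)/366904 = 4545880/(1858**2) + sqrt(2164020 - 1952780)/366904 = 4545880/3452164 + sqrt(211240)*(1/366904) = 4545880*(1/3452164) + (2*sqrt(52810))*(1/366904) = 1136470/863041 + sqrt(52810)/183452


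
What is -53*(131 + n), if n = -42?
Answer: -4717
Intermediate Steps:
-53*(131 + n) = -53*(131 - 42) = -53*89 = -4717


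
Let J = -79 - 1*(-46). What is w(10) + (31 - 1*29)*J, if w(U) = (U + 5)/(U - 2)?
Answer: -513/8 ≈ -64.125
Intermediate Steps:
w(U) = (5 + U)/(-2 + U)
J = -33 (J = -79 + 46 = -33)
w(10) + (31 - 1*29)*J = (5 + 10)/(-2 + 10) + (31 - 1*29)*(-33) = 15/8 + (31 - 29)*(-33) = (⅛)*15 + 2*(-33) = 15/8 - 66 = -513/8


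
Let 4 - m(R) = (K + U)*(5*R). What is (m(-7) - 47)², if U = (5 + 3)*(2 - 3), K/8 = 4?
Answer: 635209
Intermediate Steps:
K = 32 (K = 8*4 = 32)
U = -8 (U = 8*(-1) = -8)
m(R) = 4 - 120*R (m(R) = 4 - (32 - 8)*5*R = 4 - 24*5*R = 4 - 120*R)
(m(-7) - 47)² = ((4 - 120*(-7)) - 47)² = ((4 + 840) - 47)² = (844 - 47)² = 797² = 635209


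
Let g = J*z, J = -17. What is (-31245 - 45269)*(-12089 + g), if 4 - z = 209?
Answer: 658326456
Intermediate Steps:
z = -205 (z = 4 - 1*209 = 4 - 209 = -205)
g = 3485 (g = -17*(-205) = 3485)
(-31245 - 45269)*(-12089 + g) = (-31245 - 45269)*(-12089 + 3485) = -76514*(-8604) = 658326456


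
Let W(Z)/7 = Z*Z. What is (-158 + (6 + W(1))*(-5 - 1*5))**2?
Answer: 82944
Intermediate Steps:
W(Z) = 7*Z**2 (W(Z) = 7*(Z*Z) = 7*Z**2)
(-158 + (6 + W(1))*(-5 - 1*5))**2 = (-158 + (6 + 7*1**2)*(-5 - 1*5))**2 = (-158 + (6 + 7*1)*(-5 - 5))**2 = (-158 + (6 + 7)*(-10))**2 = (-158 + 13*(-10))**2 = (-158 - 130)**2 = (-288)**2 = 82944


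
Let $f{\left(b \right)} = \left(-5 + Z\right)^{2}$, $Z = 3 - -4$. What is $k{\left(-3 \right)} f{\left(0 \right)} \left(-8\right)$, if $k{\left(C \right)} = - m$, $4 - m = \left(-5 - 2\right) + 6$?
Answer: $160$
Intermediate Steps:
$Z = 7$ ($Z = 3 + 4 = 7$)
$m = 5$ ($m = 4 - \left(\left(-5 - 2\right) + 6\right) = 4 - \left(-7 + 6\right) = 4 - -1 = 4 + 1 = 5$)
$f{\left(b \right)} = 4$ ($f{\left(b \right)} = \left(-5 + 7\right)^{2} = 2^{2} = 4$)
$k{\left(C \right)} = -5$ ($k{\left(C \right)} = \left(-1\right) 5 = -5$)
$k{\left(-3 \right)} f{\left(0 \right)} \left(-8\right) = \left(-5\right) 4 \left(-8\right) = \left(-20\right) \left(-8\right) = 160$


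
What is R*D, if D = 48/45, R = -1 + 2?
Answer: 16/15 ≈ 1.0667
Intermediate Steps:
R = 1
D = 16/15 (D = 48*(1/45) = 16/15 ≈ 1.0667)
R*D = 1*(16/15) = 16/15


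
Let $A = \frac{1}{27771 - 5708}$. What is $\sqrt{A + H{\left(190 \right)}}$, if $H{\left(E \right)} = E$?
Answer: $\frac{\sqrt{92487456173}}{22063} \approx 13.784$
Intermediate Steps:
$A = \frac{1}{22063} \approx 4.5325 \cdot 10^{-5}$
$\sqrt{A + H{\left(190 \right)}} = \sqrt{\frac{1}{22063} + 190} = \sqrt{\frac{4191971}{22063}} = \frac{\sqrt{92487456173}}{22063}$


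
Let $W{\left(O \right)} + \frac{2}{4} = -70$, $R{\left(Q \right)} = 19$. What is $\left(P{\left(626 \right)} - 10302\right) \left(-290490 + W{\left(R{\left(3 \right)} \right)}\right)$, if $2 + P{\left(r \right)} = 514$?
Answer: $2844587295$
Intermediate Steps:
$W{\left(O \right)} = - \frac{141}{2}$ ($W{\left(O \right)} = - \frac{1}{2} - 70 = - \frac{141}{2}$)
$P{\left(r \right)} = 512$ ($P{\left(r \right)} = -2 + 514 = 512$)
$\left(P{\left(626 \right)} - 10302\right) \left(-290490 + W{\left(R{\left(3 \right)} \right)}\right) = \left(512 - 10302\right) \left(-290490 - \frac{141}{2}\right) = \left(-9790\right) \left(- \frac{581121}{2}\right) = 2844587295$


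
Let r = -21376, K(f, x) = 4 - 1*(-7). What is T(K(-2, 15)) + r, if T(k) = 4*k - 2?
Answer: -21334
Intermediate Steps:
K(f, x) = 11 (K(f, x) = 4 + 7 = 11)
T(k) = -2 + 4*k
T(K(-2, 15)) + r = (-2 + 4*11) - 21376 = (-2 + 44) - 21376 = 42 - 21376 = -21334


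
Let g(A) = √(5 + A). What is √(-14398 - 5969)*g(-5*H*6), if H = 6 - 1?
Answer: -3*√328135 ≈ -1718.5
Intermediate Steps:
H = 5
√(-14398 - 5969)*g(-5*H*6) = √(-14398 - 5969)*√(5 - 5*5*6) = √(-20367)*√(5 - 25*6) = (3*I*√2263)*√(5 - 150) = (3*I*√2263)*√(-145) = (3*I*√2263)*(I*√145) = -3*√328135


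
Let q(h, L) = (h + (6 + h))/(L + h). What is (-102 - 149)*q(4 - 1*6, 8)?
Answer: -251/3 ≈ -83.667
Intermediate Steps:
q(h, L) = (6 + 2*h)/(L + h)
(-102 - 149)*q(4 - 1*6, 8) = (-102 - 149)*(2*(3 + (4 - 1*6))/(8 + (4 - 1*6))) = -502*(3 + (4 - 6))/(8 + (4 - 6)) = -502*(3 - 2)/(8 - 2) = -502/6 = -251*⅓ = -251/3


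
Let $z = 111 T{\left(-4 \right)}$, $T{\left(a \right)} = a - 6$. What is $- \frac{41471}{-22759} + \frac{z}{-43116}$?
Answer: $\frac{302221021}{163546174} \approx 1.8479$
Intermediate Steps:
$T{\left(a \right)} = -6 + a$ ($T{\left(a \right)} = a - 6 = -6 + a$)
$z = -1110$ ($z = 111 \left(-6 - 4\right) = 111 \left(-10\right) = -1110$)
$- \frac{41471}{-22759} + \frac{z}{-43116} = - \frac{41471}{-22759} - \frac{1110}{-43116} = \left(-41471\right) \left(- \frac{1}{22759}\right) - - \frac{185}{7186} = \frac{41471}{22759} + \frac{185}{7186} = \frac{302221021}{163546174}$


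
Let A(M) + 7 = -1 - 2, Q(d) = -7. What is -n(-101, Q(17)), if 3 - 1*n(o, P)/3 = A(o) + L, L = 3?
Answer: -30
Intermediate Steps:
A(M) = -10 (A(M) = -7 + (-1 - 2) = -7 - 3 = -10)
n(o, P) = 30 (n(o, P) = 9 - 3*(-10 + 3) = 9 - 3*(-7) = 9 + 21 = 30)
-n(-101, Q(17)) = -1*30 = -30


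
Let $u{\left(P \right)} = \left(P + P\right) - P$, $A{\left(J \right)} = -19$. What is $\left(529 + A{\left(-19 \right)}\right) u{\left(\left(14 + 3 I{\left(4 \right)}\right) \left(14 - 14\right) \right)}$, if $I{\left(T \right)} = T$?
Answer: $0$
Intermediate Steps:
$u{\left(P \right)} = P$ ($u{\left(P \right)} = 2 P - P = P$)
$\left(529 + A{\left(-19 \right)}\right) u{\left(\left(14 + 3 I{\left(4 \right)}\right) \left(14 - 14\right) \right)} = \left(529 - 19\right) \left(14 + 3 \cdot 4\right) \left(14 - 14\right) = 510 \left(14 + 12\right) 0 = 510 \cdot 26 \cdot 0 = 510 \cdot 0 = 0$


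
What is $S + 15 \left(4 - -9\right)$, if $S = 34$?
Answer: $229$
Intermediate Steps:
$S + 15 \left(4 - -9\right) = 34 + 15 \left(4 - -9\right) = 34 + 15 \left(4 + 9\right) = 34 + 15 \cdot 13 = 34 + 195 = 229$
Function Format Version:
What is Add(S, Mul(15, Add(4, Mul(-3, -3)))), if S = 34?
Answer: 229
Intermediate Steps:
Add(S, Mul(15, Add(4, Mul(-3, -3)))) = Add(34, Mul(15, Add(4, Mul(-3, -3)))) = Add(34, Mul(15, Add(4, 9))) = Add(34, Mul(15, 13)) = Add(34, 195) = 229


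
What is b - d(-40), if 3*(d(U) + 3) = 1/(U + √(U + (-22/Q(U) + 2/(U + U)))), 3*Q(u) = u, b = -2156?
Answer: -84657793/39321 + 2*I*√614/39321 ≈ -2153.0 + 0.0012603*I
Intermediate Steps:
Q(u) = u/3
d(U) = -3 + 1/(3*(U + √(U - 65/U))) (d(U) = -3 + 1/(3*(U + √(U + (-22*3/U + 2/(U + U))))) = -3 + 1/(3*(U + √(U + (-66/U + 2/((2*U)))))) = -3 + 1/(3*(U + √(U + (-66/U + 2*(1/(2*U)))))) = -3 + 1/(3*(U + √(U + (-66/U + 1/U)))) = -3 + 1/(3*(U + √(U - 65/U))))
b - d(-40) = -2156 - (⅓ - 3*(-40) - 3*√(-40 - 65/(-40)))/(-40 + √(-40 - 65/(-40))) = -2156 - (⅓ + 120 - 3*√(-40 - 65*(-1/40)))/(-40 + √(-40 - 65*(-1/40))) = -2156 - (⅓ + 120 - 3*√(-40 + 13/8))/(-40 + √(-40 + 13/8)) = -2156 - (⅓ + 120 - 3*I*√614/4)/(-40 + √(-307/8)) = -2156 - (⅓ + 120 - 3*I*√614/4)/(-40 + I*√614/4) = -2156 - (361/3 - 3*I*√614/4)/(-40 + I*√614/4)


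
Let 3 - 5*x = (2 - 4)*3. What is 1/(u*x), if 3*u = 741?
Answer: 5/2223 ≈ 0.0022492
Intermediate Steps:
u = 247 (u = (⅓)*741 = 247)
x = 9/5 (x = ⅗ - (2 - 4)*3/5 = ⅗ - (-2)*3/5 = ⅗ - ⅕*(-6) = ⅗ + 6/5 = 9/5 ≈ 1.8000)
1/(u*x) = 1/(247*(9/5)) = 1/(2223/5) = 5/2223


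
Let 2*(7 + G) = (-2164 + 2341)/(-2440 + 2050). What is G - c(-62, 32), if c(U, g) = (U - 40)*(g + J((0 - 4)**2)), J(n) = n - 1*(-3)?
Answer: 1350641/260 ≈ 5194.8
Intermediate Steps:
J(n) = 3 + n (J(n) = n + 3 = 3 + n)
c(U, g) = (-40 + U)*(19 + g) (c(U, g) = (U - 40)*(g + (3 + (0 - 4)**2)) = (-40 + U)*(g + (3 + (-4)**2)) = (-40 + U)*(g + (3 + 16)) = (-40 + U)*(g + 19) = (-40 + U)*(19 + g))
G = -1879/260 (G = -7 + ((-2164 + 2341)/(-2440 + 2050))/2 = -7 + (177/(-390))/2 = -7 + (177*(-1/390))/2 = -7 + (1/2)*(-59/130) = -7 - 59/260 = -1879/260 ≈ -7.2269)
G - c(-62, 32) = -1879/260 - (-760 - 40*32 + 19*(-62) - 62*32) = -1879/260 - (-760 - 1280 - 1178 - 1984) = -1879/260 - 1*(-5202) = -1879/260 + 5202 = 1350641/260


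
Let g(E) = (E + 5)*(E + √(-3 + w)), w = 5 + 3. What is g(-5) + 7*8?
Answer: 56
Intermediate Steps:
w = 8
g(E) = (5 + E)*(E + √5) (g(E) = (E + 5)*(E + √(-3 + 8)) = (5 + E)*(E + √5))
g(-5) + 7*8 = ((-5)² + 5*(-5) + 5*√5 - 5*√5) + 7*8 = (25 - 25 + 5*√5 - 5*√5) + 56 = 0 + 56 = 56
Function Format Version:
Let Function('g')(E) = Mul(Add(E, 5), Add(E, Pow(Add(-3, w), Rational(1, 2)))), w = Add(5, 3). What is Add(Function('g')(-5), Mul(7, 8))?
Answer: 56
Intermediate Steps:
w = 8
Function('g')(E) = Mul(Add(5, E), Add(E, Pow(5, Rational(1, 2)))) (Function('g')(E) = Mul(Add(E, 5), Add(E, Pow(Add(-3, 8), Rational(1, 2)))) = Mul(Add(5, E), Add(E, Pow(5, Rational(1, 2)))))
Add(Function('g')(-5), Mul(7, 8)) = Add(Add(Pow(-5, 2), Mul(5, -5), Mul(5, Pow(5, Rational(1, 2))), Mul(-5, Pow(5, Rational(1, 2)))), Mul(7, 8)) = Add(Add(25, -25, Mul(5, Pow(5, Rational(1, 2))), Mul(-5, Pow(5, Rational(1, 2)))), 56) = Add(0, 56) = 56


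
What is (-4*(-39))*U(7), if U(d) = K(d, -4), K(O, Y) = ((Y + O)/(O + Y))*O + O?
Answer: 2184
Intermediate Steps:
K(O, Y) = 2*O (K(O, Y) = ((O + Y)/(O + Y))*O + O = 1*O + O = O + O = 2*O)
U(d) = 2*d
(-4*(-39))*U(7) = (-4*(-39))*(2*7) = 156*14 = 2184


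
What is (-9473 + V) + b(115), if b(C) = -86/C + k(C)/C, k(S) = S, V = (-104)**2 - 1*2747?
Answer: -161431/115 ≈ -1403.7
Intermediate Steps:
V = 8069 (V = 10816 - 2747 = 8069)
b(C) = 1 - 86/C (b(C) = -86/C + C/C = -86/C + 1 = 1 - 86/C)
(-9473 + V) + b(115) = (-9473 + 8069) + (-86 + 115)/115 = -1404 + (1/115)*29 = -1404 + 29/115 = -161431/115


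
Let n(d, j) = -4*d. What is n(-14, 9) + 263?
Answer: 319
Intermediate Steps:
n(-14, 9) + 263 = -4*(-14) + 263 = 56 + 263 = 319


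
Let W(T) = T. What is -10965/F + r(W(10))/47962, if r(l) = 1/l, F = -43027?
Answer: 309357431/1213918220 ≈ 0.25484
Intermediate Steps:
-10965/F + r(W(10))/47962 = -10965/(-43027) + 1/(10*47962) = -10965*(-1/43027) + (⅒)*(1/47962) = 645/2531 + 1/479620 = 309357431/1213918220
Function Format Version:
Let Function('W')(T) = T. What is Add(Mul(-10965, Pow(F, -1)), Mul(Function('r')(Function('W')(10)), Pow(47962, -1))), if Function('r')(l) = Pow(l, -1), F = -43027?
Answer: Rational(309357431, 1213918220) ≈ 0.25484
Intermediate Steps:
Add(Mul(-10965, Pow(F, -1)), Mul(Function('r')(Function('W')(10)), Pow(47962, -1))) = Add(Mul(-10965, Pow(-43027, -1)), Mul(Pow(10, -1), Pow(47962, -1))) = Add(Mul(-10965, Rational(-1, 43027)), Mul(Rational(1, 10), Rational(1, 47962))) = Add(Rational(645, 2531), Rational(1, 479620)) = Rational(309357431, 1213918220)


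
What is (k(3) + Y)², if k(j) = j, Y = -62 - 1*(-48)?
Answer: 121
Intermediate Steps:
Y = -14 (Y = -62 + 48 = -14)
(k(3) + Y)² = (3 - 14)² = (-11)² = 121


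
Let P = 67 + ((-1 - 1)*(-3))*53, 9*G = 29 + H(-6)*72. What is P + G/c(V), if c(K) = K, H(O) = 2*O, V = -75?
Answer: 52142/135 ≈ 386.24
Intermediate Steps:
G = -835/9 (G = (29 + (2*(-6))*72)/9 = (29 - 12*72)/9 = (29 - 864)/9 = (⅑)*(-835) = -835/9 ≈ -92.778)
P = 385 (P = 67 - 2*(-3)*53 = 67 + 6*53 = 67 + 318 = 385)
P + G/c(V) = 385 - 835/9/(-75) = 385 - 835/9*(-1/75) = 385 + 167/135 = 52142/135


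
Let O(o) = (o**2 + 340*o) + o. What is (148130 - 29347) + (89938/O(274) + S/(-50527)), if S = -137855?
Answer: 505691218869143/4257152385 ≈ 1.1879e+5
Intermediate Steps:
O(o) = o**2 + 341*o
(148130 - 29347) + (89938/O(274) + S/(-50527)) = (148130 - 29347) + (89938/((274*(341 + 274))) - 137855/(-50527)) = 118783 + (89938/((274*615)) - 137855*(-1/50527)) = 118783 + (89938/168510 + 137855/50527) = 118783 + (89938*(1/168510) + 137855/50527) = 118783 + (44969/84255 + 137855/50527) = 118783 + 13887121688/4257152385 = 505691218869143/4257152385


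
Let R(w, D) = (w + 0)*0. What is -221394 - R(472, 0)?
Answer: -221394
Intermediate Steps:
R(w, D) = 0 (R(w, D) = w*0 = 0)
-221394 - R(472, 0) = -221394 - 1*0 = -221394 + 0 = -221394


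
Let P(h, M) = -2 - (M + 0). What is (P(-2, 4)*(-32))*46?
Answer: 8832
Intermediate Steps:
P(h, M) = -2 - M
(P(-2, 4)*(-32))*46 = ((-2 - 1*4)*(-32))*46 = ((-2 - 4)*(-32))*46 = -6*(-32)*46 = 192*46 = 8832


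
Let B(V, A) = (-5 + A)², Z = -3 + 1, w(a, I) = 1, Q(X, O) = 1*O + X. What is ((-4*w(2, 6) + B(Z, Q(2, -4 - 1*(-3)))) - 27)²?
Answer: 225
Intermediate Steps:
Q(X, O) = O + X
Z = -2
((-4*w(2, 6) + B(Z, Q(2, -4 - 1*(-3)))) - 27)² = ((-4*1 + (-5 + ((-4 - 1*(-3)) + 2))²) - 27)² = ((-4 + (-5 + ((-4 + 3) + 2))²) - 27)² = ((-4 + (-5 + (-1 + 2))²) - 27)² = ((-4 + (-5 + 1)²) - 27)² = ((-4 + (-4)²) - 27)² = ((-4 + 16) - 27)² = (12 - 27)² = (-15)² = 225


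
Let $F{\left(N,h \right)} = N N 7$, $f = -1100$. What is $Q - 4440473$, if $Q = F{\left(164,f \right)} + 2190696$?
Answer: $-2061505$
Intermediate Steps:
$F{\left(N,h \right)} = 7 N^{2}$ ($F{\left(N,h \right)} = N^{2} \cdot 7 = 7 N^{2}$)
$Q = 2378968$ ($Q = 7 \cdot 164^{2} + 2190696 = 7 \cdot 26896 + 2190696 = 188272 + 2190696 = 2378968$)
$Q - 4440473 = 2378968 - 4440473 = -2061505$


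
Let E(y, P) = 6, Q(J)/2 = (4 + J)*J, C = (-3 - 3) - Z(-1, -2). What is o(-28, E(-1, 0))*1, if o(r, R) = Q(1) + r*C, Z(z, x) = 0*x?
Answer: 178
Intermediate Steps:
Z(z, x) = 0
C = -6 (C = (-3 - 3) - 1*0 = -6 + 0 = -6)
Q(J) = 2*J*(4 + J) (Q(J) = 2*((4 + J)*J) = 2*(J*(4 + J)) = 2*J*(4 + J))
o(r, R) = 10 - 6*r (o(r, R) = 2*1*(4 + 1) + r*(-6) = 2*1*5 - 6*r = 10 - 6*r)
o(-28, E(-1, 0))*1 = (10 - 6*(-28))*1 = (10 + 168)*1 = 178*1 = 178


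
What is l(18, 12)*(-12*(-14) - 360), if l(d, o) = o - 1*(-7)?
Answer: -3648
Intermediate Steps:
l(d, o) = 7 + o (l(d, o) = o + 7 = 7 + o)
l(18, 12)*(-12*(-14) - 360) = (7 + 12)*(-12*(-14) - 360) = 19*(168 - 360) = 19*(-192) = -3648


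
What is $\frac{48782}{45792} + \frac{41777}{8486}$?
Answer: $\frac{581754109}{97147728} \approx 5.9883$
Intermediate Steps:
$\frac{48782}{45792} + \frac{41777}{8486} = 48782 \cdot \frac{1}{45792} + 41777 \cdot \frac{1}{8486} = \frac{24391}{22896} + \frac{41777}{8486} = \frac{581754109}{97147728}$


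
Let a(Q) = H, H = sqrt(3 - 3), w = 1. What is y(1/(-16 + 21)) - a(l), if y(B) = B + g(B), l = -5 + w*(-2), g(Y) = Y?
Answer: 2/5 ≈ 0.40000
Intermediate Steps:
H = 0 (H = sqrt(0) = 0)
l = -7 (l = -5 + 1*(-2) = -5 - 2 = -7)
a(Q) = 0
y(B) = 2*B (y(B) = B + B = 2*B)
y(1/(-16 + 21)) - a(l) = 2/(-16 + 21) - 1*0 = 2/5 + 0 = 2/5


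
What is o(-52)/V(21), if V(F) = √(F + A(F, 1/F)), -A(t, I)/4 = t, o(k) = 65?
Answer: -65*I*√7/21 ≈ -8.1892*I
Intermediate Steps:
A(t, I) = -4*t
V(F) = √3*√(-F) (V(F) = √(F - 4*F) = √(-3*F) = √3*√(-F))
o(-52)/V(21) = 65/((√3*√(-1*21))) = 65/((√3*√(-21))) = 65/((√3*(I*√21))) = 65/((3*I*√7)) = 65*(-I*√7/21) = -65*I*√7/21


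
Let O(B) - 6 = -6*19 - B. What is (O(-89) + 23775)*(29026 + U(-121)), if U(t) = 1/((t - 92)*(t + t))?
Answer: 17771557111966/25773 ≈ 6.8954e+8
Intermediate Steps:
O(B) = -108 - B (O(B) = 6 + (-6*19 - B) = 6 + (-114 - B) = -108 - B)
U(t) = 1/(2*t*(-92 + t)) (U(t) = 1/((-92 + t)*(2*t)) = 1/(2*t*(-92 + t)))
(O(-89) + 23775)*(29026 + U(-121)) = ((-108 - 1*(-89)) + 23775)*(29026 + (½)/(-121*(-92 - 121))) = ((-108 + 89) + 23775)*(29026 + (½)*(-1/121)/(-213)) = (-19 + 23775)*(29026 + (½)*(-1/121)*(-1/213)) = 23756*(29026 + 1/51546) = 23756*(1496174197/51546) = 17771557111966/25773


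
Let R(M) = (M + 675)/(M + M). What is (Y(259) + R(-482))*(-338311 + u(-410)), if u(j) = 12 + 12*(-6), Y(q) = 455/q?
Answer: -18786019549/35668 ≈ -5.2669e+5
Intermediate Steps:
u(j) = -60 (u(j) = 12 - 72 = -60)
R(M) = (675 + M)/(2*M) (R(M) = (675 + M)/((2*M)) = (675 + M)*(1/(2*M)) = (675 + M)/(2*M))
(Y(259) + R(-482))*(-338311 + u(-410)) = (455/259 + (1/2)*(675 - 482)/(-482))*(-338311 - 60) = (455*(1/259) + (1/2)*(-1/482)*193)*(-338371) = (65/37 - 193/964)*(-338371) = (55519/35668)*(-338371) = -18786019549/35668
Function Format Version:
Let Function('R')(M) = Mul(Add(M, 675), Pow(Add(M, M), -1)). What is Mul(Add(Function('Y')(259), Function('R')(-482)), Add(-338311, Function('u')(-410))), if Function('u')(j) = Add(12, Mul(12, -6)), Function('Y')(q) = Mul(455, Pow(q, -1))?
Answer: Rational(-18786019549, 35668) ≈ -5.2669e+5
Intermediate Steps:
Function('u')(j) = -60 (Function('u')(j) = Add(12, -72) = -60)
Function('R')(M) = Mul(Rational(1, 2), Pow(M, -1), Add(675, M)) (Function('R')(M) = Mul(Add(675, M), Pow(Mul(2, M), -1)) = Mul(Add(675, M), Mul(Rational(1, 2), Pow(M, -1))) = Mul(Rational(1, 2), Pow(M, -1), Add(675, M)))
Mul(Add(Function('Y')(259), Function('R')(-482)), Add(-338311, Function('u')(-410))) = Mul(Add(Mul(455, Pow(259, -1)), Mul(Rational(1, 2), Pow(-482, -1), Add(675, -482))), Add(-338311, -60)) = Mul(Add(Mul(455, Rational(1, 259)), Mul(Rational(1, 2), Rational(-1, 482), 193)), -338371) = Mul(Add(Rational(65, 37), Rational(-193, 964)), -338371) = Mul(Rational(55519, 35668), -338371) = Rational(-18786019549, 35668)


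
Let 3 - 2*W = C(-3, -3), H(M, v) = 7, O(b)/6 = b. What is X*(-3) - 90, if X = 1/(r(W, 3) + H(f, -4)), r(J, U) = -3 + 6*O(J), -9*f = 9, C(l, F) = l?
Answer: -10083/112 ≈ -90.027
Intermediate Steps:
f = -1 (f = -⅑*9 = -1)
O(b) = 6*b
W = 3 (W = 3/2 - ½*(-3) = 3/2 + 3/2 = 3)
r(J, U) = -3 + 36*J (r(J, U) = -3 + 6*(6*J) = -3 + 36*J)
X = 1/112 (X = 1/((-3 + 36*3) + 7) = 1/((-3 + 108) + 7) = 1/(105 + 7) = 1/112 ≈ 0.0089286)
X*(-3) - 90 = (1/112)*(-3) - 90 = -3/112 - 90 = -10083/112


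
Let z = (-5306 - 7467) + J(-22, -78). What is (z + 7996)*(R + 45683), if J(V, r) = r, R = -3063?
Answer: -206920100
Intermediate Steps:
z = -12851 (z = (-5306 - 7467) - 78 = -12773 - 78 = -12851)
(z + 7996)*(R + 45683) = (-12851 + 7996)*(-3063 + 45683) = -4855*42620 = -206920100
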